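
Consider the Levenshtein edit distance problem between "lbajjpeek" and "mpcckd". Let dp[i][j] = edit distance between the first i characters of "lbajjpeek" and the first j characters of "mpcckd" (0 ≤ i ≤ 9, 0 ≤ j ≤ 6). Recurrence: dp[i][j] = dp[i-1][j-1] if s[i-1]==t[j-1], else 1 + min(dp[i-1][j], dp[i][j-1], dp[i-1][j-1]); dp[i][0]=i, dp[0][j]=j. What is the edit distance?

8

   ''  m  p  c  c  k  d
''  0  1  2  3  4  5  6
 l  1  1  2  3  4  5  6
 b  2  2  2  3  4  5  6
 a  3  3  3  3  4  5  6
 j  4  4  4  4  4  5  6
 j  5  5  5  5  5  5  6
 p  6  6  5  6  6  6  6
 e  7  7  6  6  7  7  7
 e  8  8  7  7  7  8  8
 k  9  9  8  8  8  7  8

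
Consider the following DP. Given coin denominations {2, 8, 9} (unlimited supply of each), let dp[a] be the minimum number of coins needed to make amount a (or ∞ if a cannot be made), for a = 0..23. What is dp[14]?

 a  0  1  2  3  4  5  6  7  8  9 10 11 12 13 14 15 16 17 18 19 20 21 22 23
dp  0  -  1  -  2  -  3  -  1  1  2  2  3  3  4  4  2  2  2  3  3  4  4  5
(- denotes ∞ / unreachable)

4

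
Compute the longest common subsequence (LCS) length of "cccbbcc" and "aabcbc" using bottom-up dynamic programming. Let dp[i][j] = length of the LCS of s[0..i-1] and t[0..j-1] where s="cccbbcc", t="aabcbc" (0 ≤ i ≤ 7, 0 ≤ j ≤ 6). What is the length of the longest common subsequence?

   ''  a  a  b  c  b  c
''  0  0  0  0  0  0  0
 c  0  0  0  0  1  1  1
 c  0  0  0  0  1  1  2
 c  0  0  0  0  1  1  2
 b  0  0  0  1  1  2  2
 b  0  0  0  1  1  2  2
 c  0  0  0  1  2  2  3
 c  0  0  0  1  2  2  3

3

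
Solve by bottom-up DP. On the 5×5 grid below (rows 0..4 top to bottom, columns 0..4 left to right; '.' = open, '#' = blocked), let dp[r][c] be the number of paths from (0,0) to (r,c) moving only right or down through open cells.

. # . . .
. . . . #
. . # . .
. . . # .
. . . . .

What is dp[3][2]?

3

r\c   0   1   2   3   4
  0   1   0   0   0   0
  1   1   1   1   1   0
  2   1   2   0   1   1
  3   1   3   3   0   1
  4   1   4   7   7   8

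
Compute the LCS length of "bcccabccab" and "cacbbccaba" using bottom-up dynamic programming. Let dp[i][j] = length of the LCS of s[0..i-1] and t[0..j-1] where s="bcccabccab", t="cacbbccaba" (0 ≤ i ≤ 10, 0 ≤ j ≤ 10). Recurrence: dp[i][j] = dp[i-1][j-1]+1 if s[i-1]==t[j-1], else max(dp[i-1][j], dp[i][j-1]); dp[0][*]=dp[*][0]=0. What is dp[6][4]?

   ''  c  a  c  b  b  c  c  a  b  a
''  0  0  0  0  0  0  0  0  0  0  0
 b  0  0  0  0  1  1  1  1  1  1  1
 c  0  1  1  1  1  1  2  2  2  2  2
 c  0  1  1  2  2  2  2  3  3  3  3
 c  0  1  1  2  2  2  3  3  3  3  3
 a  0  1  2  2  2  2  3  3  4  4  4
 b  0  1  2  2  3  3  3  3  4  5  5
 c  0  1  2  3  3  3  4  4  4  5  5
 c  0  1  2  3  3  3  4  5  5  5  5
 a  0  1  2  3  3  3  4  5  6  6  6
 b  0  1  2  3  4  4  4  5  6  7  7

3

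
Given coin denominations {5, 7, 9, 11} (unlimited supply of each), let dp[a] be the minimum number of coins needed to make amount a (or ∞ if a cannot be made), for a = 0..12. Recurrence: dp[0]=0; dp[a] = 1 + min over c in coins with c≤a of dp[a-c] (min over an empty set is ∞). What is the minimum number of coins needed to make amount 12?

 a  0  1  2  3  4  5  6  7  8  9 10 11 12
dp  0  -  -  -  -  1  -  1  -  1  2  1  2
(- denotes ∞ / unreachable)

2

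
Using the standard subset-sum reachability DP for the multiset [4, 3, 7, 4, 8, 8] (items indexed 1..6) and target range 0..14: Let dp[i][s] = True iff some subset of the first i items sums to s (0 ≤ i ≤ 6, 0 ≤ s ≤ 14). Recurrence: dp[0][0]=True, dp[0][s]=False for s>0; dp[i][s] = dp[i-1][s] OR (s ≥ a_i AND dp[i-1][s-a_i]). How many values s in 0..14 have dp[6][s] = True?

i\s   0   1   2   3   4   5   6   7   8   9  10  11  12  13  14
  0   T   F   F   F   F   F   F   F   F   F   F   F   F   F   F
  1   T   F   F   F   T   F   F   F   F   F   F   F   F   F   F
  2   T   F   F   T   T   F   F   T   F   F   F   F   F   F   F
  3   T   F   F   T   T   F   F   T   F   F   T   T   F   F   T
  4   T   F   F   T   T   F   F   T   T   F   T   T   F   F   T
  5   T   F   F   T   T   F   F   T   T   F   T   T   T   F   T
  6   T   F   F   T   T   F   F   T   T   F   T   T   T   F   T

9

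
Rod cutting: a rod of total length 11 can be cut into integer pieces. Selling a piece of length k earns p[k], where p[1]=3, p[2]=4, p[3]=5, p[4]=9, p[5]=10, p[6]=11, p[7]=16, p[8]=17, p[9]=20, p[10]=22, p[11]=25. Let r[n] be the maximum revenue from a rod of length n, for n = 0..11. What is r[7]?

21

   n    0    1    2    3    4    5    6    7    8    9   10   11
r[n]    0    3    6    9   12   15   18   21   24   27   30   33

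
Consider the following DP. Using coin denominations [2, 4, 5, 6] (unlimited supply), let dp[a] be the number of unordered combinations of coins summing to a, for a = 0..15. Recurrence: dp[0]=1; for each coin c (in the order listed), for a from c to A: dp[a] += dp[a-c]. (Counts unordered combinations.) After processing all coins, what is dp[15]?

6

after  coin     0     1     2     3     4     5     6     7     8     9    10    11    12    13    14    15
          2     1     0     1     0     1     0     1     0     1     0     1     0     1     0     1     0
          4     1     0     1     0     2     0     2     0     3     0     3     0     4     0     4     0
          5     1     0     1     0     2     1     2     1     3     2     4     2     5     3     6     4
          6     1     0     1     0     2     1     3     1     4     2     6     3     8     4    10     6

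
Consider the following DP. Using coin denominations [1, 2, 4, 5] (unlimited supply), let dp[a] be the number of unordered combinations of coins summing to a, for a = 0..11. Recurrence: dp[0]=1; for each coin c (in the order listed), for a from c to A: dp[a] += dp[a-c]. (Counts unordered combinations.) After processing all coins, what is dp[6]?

7

after  coin     0     1     2     3     4     5     6     7     8     9    10    11
          1     1     1     1     1     1     1     1     1     1     1     1     1
          2     1     1     2     2     3     3     4     4     5     5     6     6
          4     1     1     2     2     4     4     6     6     9     9    12    12
          5     1     1     2     2     4     5     7     8    11    13    17    19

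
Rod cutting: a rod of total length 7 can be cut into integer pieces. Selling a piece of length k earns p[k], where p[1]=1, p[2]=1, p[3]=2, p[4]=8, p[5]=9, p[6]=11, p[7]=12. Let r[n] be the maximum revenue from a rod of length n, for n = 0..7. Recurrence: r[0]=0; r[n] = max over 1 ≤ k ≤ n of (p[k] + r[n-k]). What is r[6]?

   n    0    1    2    3    4    5    6    7
r[n]    0    1    2    3    8    9   11   12

11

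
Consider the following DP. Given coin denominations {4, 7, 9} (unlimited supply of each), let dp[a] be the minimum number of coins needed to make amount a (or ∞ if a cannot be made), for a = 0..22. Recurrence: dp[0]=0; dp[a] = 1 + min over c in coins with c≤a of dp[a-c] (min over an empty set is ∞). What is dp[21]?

3

 a  0  1  2  3  4  5  6  7  8  9 10 11 12 13 14 15 16 17 18 19 20 21 22
dp  0  -  -  -  1  -  -  1  2  1  -  2  3  2  2  3  2  3  2  4  3  3  3
(- denotes ∞ / unreachable)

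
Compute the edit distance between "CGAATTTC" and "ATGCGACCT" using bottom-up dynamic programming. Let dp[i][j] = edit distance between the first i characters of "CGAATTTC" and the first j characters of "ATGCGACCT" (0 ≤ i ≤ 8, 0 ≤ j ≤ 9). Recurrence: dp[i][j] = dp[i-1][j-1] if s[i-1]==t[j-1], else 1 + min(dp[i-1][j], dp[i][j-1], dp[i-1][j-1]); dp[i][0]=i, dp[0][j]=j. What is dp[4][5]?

4

   ''  A  T  G  C  G  A  C  C  T
''  0  1  2  3  4  5  6  7  8  9
 C  1  1  2  3  3  4  5  6  7  8
 G  2  2  2  2  3  3  4  5  6  7
 A  3  2  3  3  3  4  3  4  5  6
 A  4  3  3  4  4  4  4  4  5  6
 T  5  4  3  4  5  5  5  5  5  5
 T  6  5  4  4  5  6  6  6  6  5
 T  7  6  5  5  5  6  7  7  7  6
 C  8  7  6  6  5  6  7  7  7  7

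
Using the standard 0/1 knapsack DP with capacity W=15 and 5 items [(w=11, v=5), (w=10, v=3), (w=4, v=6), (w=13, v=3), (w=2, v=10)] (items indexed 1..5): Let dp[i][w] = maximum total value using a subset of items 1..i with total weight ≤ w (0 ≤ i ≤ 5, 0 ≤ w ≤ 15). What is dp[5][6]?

16

i\w   0   1   2   3   4   5   6   7   8   9  10  11  12  13  14  15
  0   0   0   0   0   0   0   0   0   0   0   0   0   0   0   0   0
  1   0   0   0   0   0   0   0   0   0   0   0   5   5   5   5   5
  2   0   0   0   0   0   0   0   0   0   0   3   5   5   5   5   5
  3   0   0   0   0   6   6   6   6   6   6   6   6   6   6   9  11
  4   0   0   0   0   6   6   6   6   6   6   6   6   6   6   9  11
  5   0   0  10  10  10  10  16  16  16  16  16  16  16  16  16  16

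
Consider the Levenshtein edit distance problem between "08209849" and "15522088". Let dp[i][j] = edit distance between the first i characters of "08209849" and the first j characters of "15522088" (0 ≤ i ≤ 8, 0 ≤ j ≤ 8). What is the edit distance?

7

   ''  1  5  5  2  2  0  8  8
''  0  1  2  3  4  5  6  7  8
 0  1  1  2  3  4  5  5  6  7
 8  2  2  2  3  4  5  6  5  6
 2  3  3  3  3  3  4  5  6  6
 0  4  4  4  4  4  4  4  5  6
 9  5  5  5  5  5  5  5  5  6
 8  6  6  6  6  6  6  6  5  5
 4  7  7  7  7  7  7  7  6  6
 9  8  8  8  8  8  8  8  7  7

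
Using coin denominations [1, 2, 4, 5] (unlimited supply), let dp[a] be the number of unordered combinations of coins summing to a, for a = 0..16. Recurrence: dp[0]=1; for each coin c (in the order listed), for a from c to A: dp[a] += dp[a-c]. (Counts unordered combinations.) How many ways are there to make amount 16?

44

after  coin     0     1     2     3     4     5     6     7     8     9    10    11    12    13    14    15    16
          1     1     1     1     1     1     1     1     1     1     1     1     1     1     1     1     1     1
          2     1     1     2     2     3     3     4     4     5     5     6     6     7     7     8     8     9
          4     1     1     2     2     4     4     6     6     9     9    12    12    16    16    20    20    25
          5     1     1     2     2     4     5     7     8    11    13    17    19    24    27    33    37    44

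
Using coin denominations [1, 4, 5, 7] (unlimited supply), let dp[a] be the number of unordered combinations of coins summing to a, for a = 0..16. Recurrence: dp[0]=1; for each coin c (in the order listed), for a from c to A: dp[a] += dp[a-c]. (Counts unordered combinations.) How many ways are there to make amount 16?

after  coin     0     1     2     3     4     5     6     7     8     9    10    11    12    13    14    15    16
          1     1     1     1     1     1     1     1     1     1     1     1     1     1     1     1     1     1
          4     1     1     1     1     2     2     2     2     3     3     3     3     4     4     4     4     5
          5     1     1     1     1     2     3     3     3     4     5     6     6     7     8     9    10    11
          7     1     1     1     1     2     3     3     4     5     6     7     8    10    11    13    15    17

17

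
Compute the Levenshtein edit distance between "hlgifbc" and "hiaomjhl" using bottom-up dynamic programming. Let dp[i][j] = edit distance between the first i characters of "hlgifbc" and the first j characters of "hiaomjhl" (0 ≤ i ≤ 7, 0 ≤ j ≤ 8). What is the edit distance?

   ''  h  i  a  o  m  j  h  l
''  0  1  2  3  4  5  6  7  8
 h  1  0  1  2  3  4  5  6  7
 l  2  1  1  2  3  4  5  6  6
 g  3  2  2  2  3  4  5  6  7
 i  4  3  2  3  3  4  5  6  7
 f  5  4  3  3  4  4  5  6  7
 b  6  5  4  4  4  5  5  6  7
 c  7  6  5  5  5  5  6  6  7

7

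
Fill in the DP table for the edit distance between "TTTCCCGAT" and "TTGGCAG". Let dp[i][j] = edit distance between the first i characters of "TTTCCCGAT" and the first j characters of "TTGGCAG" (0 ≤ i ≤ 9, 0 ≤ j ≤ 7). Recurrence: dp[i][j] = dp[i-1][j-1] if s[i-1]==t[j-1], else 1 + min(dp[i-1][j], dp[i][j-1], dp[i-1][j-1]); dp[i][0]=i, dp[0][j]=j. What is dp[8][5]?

5

   ''  T  T  G  G  C  A  G
''  0  1  2  3  4  5  6  7
 T  1  0  1  2  3  4  5  6
 T  2  1  0  1  2  3  4  5
 T  3  2  1  1  2  3  4  5
 C  4  3  2  2  2  2  3  4
 C  5  4  3  3  3  2  3  4
 C  6  5  4  4  4  3  3  4
 G  7  6  5  4  4  4  4  3
 A  8  7  6  5  5  5  4  4
 T  9  8  7  6  6  6  5  5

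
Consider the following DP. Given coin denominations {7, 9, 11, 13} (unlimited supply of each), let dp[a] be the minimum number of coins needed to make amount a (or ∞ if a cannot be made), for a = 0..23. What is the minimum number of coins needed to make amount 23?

 a  0  1  2  3  4  5  6  7  8  9 10 11 12 13 14 15 16 17 18 19 20 21 22 23
dp  0  -  -  -  -  -  -  1  -  1  -  1  -  1  2  -  2  -  2  -  2  3  2  3
(- denotes ∞ / unreachable)

3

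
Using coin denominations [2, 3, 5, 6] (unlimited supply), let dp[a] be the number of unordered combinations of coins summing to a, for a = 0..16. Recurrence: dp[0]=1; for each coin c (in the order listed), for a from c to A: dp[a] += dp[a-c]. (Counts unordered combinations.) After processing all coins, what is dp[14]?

after  coin     0     1     2     3     4     5     6     7     8     9    10    11    12    13    14    15    16
          2     1     0     1     0     1     0     1     0     1     0     1     0     1     0     1     0     1
          3     1     0     1     1     1     1     2     1     2     2     2     2     3     2     3     3     3
          5     1     0     1     1     1     2     2     2     3     3     4     4     5     5     6     7     7
          6     1     0     1     1     1     2     3     2     4     4     5     6     8     7    10    11    12

10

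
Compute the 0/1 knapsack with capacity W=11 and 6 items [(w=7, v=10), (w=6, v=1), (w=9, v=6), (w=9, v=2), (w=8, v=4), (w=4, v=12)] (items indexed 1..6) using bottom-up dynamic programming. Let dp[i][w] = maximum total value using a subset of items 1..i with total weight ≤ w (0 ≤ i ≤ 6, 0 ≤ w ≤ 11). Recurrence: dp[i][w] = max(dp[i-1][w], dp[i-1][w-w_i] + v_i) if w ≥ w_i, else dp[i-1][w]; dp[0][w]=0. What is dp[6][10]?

13

i\w   0   1   2   3   4   5   6   7   8   9  10  11
  0   0   0   0   0   0   0   0   0   0   0   0   0
  1   0   0   0   0   0   0   0  10  10  10  10  10
  2   0   0   0   0   0   0   1  10  10  10  10  10
  3   0   0   0   0   0   0   1  10  10  10  10  10
  4   0   0   0   0   0   0   1  10  10  10  10  10
  5   0   0   0   0   0   0   1  10  10  10  10  10
  6   0   0   0   0  12  12  12  12  12  12  13  22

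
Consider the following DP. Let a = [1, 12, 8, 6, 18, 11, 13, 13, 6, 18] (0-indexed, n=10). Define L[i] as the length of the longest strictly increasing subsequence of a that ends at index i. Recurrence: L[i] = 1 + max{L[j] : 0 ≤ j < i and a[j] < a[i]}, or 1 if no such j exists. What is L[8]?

   i    0    1    2    3    4    5    6    7    8    9
a[i]    1   12    8    6   18   11   13   13    6   18
L[i]    1    2    2    2    3    3    4    4    2    5

2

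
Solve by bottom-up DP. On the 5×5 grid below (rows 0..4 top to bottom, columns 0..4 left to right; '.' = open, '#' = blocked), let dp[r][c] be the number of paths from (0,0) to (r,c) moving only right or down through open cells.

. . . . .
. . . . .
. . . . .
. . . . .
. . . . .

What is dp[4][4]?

r\c   0   1   2   3   4
  0   1   1   1   1   1
  1   1   2   3   4   5
  2   1   3   6  10  15
  3   1   4  10  20  35
  4   1   5  15  35  70

70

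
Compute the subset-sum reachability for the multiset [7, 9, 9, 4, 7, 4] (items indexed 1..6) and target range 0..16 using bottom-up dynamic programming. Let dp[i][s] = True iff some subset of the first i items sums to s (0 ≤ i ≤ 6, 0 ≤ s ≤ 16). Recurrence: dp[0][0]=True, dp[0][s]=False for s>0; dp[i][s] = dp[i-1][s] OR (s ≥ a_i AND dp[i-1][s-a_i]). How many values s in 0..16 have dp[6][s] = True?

i\s   0   1   2   3   4   5   6   7   8   9  10  11  12  13  14  15  16
  0   T   F   F   F   F   F   F   F   F   F   F   F   F   F   F   F   F
  1   T   F   F   F   F   F   F   T   F   F   F   F   F   F   F   F   F
  2   T   F   F   F   F   F   F   T   F   T   F   F   F   F   F   F   T
  3   T   F   F   F   F   F   F   T   F   T   F   F   F   F   F   F   T
  4   T   F   F   F   T   F   F   T   F   T   F   T   F   T   F   F   T
  5   T   F   F   F   T   F   F   T   F   T   F   T   F   T   T   F   T
  6   T   F   F   F   T   F   F   T   T   T   F   T   F   T   T   T   T

10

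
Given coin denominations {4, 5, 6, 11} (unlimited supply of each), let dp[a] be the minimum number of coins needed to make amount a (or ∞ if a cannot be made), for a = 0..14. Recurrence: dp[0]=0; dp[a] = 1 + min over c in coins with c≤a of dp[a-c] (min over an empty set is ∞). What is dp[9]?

2

 a  0  1  2  3  4  5  6  7  8  9 10 11 12 13 14
dp  0  -  -  -  1  1  1  -  2  2  2  1  2  3  3
(- denotes ∞ / unreachable)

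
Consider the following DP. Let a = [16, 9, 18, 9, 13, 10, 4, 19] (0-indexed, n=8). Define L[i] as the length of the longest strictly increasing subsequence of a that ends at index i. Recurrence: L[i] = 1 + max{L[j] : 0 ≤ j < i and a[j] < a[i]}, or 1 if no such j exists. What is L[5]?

   i    0    1    2    3    4    5    6    7
a[i]   16    9   18    9   13   10    4   19
L[i]    1    1    2    1    2    2    1    3

2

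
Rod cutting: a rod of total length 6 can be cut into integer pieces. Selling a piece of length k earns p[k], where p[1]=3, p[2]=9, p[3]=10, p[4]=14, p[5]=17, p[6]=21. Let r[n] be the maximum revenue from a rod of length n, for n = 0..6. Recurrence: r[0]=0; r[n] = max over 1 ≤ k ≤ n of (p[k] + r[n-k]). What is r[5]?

21

   n    0    1    2    3    4    5    6
r[n]    0    3    9   12   18   21   27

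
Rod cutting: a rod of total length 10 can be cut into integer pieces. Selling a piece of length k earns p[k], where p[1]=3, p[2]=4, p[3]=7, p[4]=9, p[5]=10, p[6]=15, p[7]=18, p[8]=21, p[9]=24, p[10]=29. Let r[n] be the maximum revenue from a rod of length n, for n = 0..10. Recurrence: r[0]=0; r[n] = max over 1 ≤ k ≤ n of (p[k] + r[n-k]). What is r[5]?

15

   n    0    1    2    3    4    5    6    7    8    9   10
r[n]    0    3    6    9   12   15   18   21   24   27   30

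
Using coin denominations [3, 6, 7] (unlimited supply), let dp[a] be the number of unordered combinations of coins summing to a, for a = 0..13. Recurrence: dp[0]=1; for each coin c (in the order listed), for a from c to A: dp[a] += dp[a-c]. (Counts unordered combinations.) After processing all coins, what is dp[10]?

1

after  coin     0     1     2     3     4     5     6     7     8     9    10    11    12    13
          3     1     0     0     1     0     0     1     0     0     1     0     0     1     0
          6     1     0     0     1     0     0     2     0     0     2     0     0     3     0
          7     1     0     0     1     0     0     2     1     0     2     1     0     3     2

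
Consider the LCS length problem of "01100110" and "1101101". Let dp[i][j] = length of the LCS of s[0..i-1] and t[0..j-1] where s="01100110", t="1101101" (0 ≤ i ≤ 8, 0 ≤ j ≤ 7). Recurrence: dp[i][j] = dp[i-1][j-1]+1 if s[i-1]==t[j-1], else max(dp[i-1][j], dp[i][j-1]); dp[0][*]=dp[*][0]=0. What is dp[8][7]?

   ''  1  1  0  1  1  0  1
''  0  0  0  0  0  0  0  0
 0  0  0  0  1  1  1  1  1
 1  0  1  1  1  2  2  2  2
 1  0  1  2  2  2  3  3  3
 0  0  1  2  3  3  3  4  4
 0  0  1  2  3  3  3  4  4
 1  0  1  2  3  4  4  4  5
 1  0  1  2  3  4  5  5  5
 0  0  1  2  3  4  5  6  6

6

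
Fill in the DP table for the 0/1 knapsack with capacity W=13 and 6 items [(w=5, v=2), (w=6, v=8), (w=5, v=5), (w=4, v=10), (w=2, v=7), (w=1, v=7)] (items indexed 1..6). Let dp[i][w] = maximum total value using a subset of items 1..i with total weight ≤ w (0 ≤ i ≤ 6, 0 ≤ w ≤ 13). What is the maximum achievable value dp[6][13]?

i\w   0   1   2   3   4   5   6   7   8   9  10  11  12  13
  0   0   0   0   0   0   0   0   0   0   0   0   0   0   0
  1   0   0   0   0   0   2   2   2   2   2   2   2   2   2
  2   0   0   0   0   0   2   8   8   8   8   8  10  10  10
  3   0   0   0   0   0   5   8   8   8   8   8  13  13  13
  4   0   0   0   0  10  10  10  10  10  15  18  18  18  18
  5   0   0   7   7  10  10  17  17  17  17  18  22  25  25
  6   0   7   7  14  14  17  17  24  24  24  24  25  29  32

32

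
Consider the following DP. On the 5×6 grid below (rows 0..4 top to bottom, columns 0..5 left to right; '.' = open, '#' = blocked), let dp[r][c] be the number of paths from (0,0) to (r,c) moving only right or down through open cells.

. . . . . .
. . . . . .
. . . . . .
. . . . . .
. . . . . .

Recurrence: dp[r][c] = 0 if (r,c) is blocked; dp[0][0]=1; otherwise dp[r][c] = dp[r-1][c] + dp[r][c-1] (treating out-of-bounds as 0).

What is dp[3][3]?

20

r\c   0   1   2   3   4   5
  0   1   1   1   1   1   1
  1   1   2   3   4   5   6
  2   1   3   6  10  15  21
  3   1   4  10  20  35  56
  4   1   5  15  35  70 126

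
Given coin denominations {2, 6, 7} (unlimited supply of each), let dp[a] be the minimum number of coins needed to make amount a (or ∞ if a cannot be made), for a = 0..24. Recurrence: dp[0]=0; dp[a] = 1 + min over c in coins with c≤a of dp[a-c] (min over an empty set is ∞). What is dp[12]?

2

 a  0  1  2  3  4  5  6  7  8  9 10 11 12 13 14 15 16 17 18 19 20 21 22 23 24
dp  0  -  1  -  2  -  1  1  2  2  3  3  2  2  2  3  3  4  3  3  3  3  4  4  4
(- denotes ∞ / unreachable)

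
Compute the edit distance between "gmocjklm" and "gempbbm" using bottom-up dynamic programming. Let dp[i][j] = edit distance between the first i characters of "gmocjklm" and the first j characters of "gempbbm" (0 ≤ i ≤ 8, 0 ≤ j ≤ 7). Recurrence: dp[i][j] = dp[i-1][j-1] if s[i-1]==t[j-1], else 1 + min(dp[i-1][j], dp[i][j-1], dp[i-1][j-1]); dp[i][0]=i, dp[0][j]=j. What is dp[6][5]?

5

   ''  g  e  m  p  b  b  m
''  0  1  2  3  4  5  6  7
 g  1  0  1  2  3  4  5  6
 m  2  1  1  1  2  3  4  5
 o  3  2  2  2  2  3  4  5
 c  4  3  3  3  3  3  4  5
 j  5  4  4  4  4  4  4  5
 k  6  5  5  5  5  5  5  5
 l  7  6  6  6  6  6  6  6
 m  8  7  7  6  7  7  7  6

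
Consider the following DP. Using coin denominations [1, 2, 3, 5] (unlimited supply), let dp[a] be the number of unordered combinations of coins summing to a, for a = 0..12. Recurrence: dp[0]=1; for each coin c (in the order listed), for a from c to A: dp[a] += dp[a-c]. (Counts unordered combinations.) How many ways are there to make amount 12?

29

after  coin     0     1     2     3     4     5     6     7     8     9    10    11    12
          1     1     1     1     1     1     1     1     1     1     1     1     1     1
          2     1     1     2     2     3     3     4     4     5     5     6     6     7
          3     1     1     2     3     4     5     7     8    10    12    14    16    19
          5     1     1     2     3     4     6     8    10    13    16    20    24    29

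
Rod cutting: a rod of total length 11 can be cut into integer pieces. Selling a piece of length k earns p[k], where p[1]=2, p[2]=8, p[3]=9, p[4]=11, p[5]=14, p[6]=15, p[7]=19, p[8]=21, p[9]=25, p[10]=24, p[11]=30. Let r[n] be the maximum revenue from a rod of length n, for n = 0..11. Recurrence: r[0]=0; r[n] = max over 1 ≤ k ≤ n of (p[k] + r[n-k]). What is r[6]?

24

   n    0    1    2    3    4    5    6    7    8    9   10   11
r[n]    0    2    8   10   16   18   24   26   32   34   40   42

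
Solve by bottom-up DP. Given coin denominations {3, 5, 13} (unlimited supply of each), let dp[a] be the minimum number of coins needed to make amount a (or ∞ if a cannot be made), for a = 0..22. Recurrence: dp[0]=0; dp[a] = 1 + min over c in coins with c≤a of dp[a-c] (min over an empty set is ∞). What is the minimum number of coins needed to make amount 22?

4

 a  0  1  2  3  4  5  6  7  8  9 10 11 12 13 14 15 16 17 18 19 20 21 22
dp  0  -  -  1  -  1  2  -  2  3  2  3  4  1  4  3  2  5  2  3  4  3  4
(- denotes ∞ / unreachable)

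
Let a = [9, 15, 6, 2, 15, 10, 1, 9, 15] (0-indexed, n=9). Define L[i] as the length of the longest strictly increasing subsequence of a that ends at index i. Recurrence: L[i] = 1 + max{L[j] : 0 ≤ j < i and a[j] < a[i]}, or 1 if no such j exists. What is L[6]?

   i    0    1    2    3    4    5    6    7    8
a[i]    9   15    6    2   15   10    1    9   15
L[i]    1    2    1    1    2    2    1    2    3

1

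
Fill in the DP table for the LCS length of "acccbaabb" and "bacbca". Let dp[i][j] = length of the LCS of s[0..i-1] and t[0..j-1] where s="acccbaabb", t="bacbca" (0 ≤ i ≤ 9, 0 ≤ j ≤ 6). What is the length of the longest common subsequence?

4

   ''  b  a  c  b  c  a
''  0  0  0  0  0  0  0
 a  0  0  1  1  1  1  1
 c  0  0  1  2  2  2  2
 c  0  0  1  2  2  3  3
 c  0  0  1  2  2  3  3
 b  0  1  1  2  3  3  3
 a  0  1  2  2  3  3  4
 a  0  1  2  2  3  3  4
 b  0  1  2  2  3  3  4
 b  0  1  2  2  3  3  4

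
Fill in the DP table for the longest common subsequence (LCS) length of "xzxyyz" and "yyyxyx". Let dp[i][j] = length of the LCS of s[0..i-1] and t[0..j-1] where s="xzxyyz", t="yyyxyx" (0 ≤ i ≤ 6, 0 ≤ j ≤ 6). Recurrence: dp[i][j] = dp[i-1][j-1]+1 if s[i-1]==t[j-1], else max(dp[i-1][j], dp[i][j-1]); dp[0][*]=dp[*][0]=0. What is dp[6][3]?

2

   ''  y  y  y  x  y  x
''  0  0  0  0  0  0  0
 x  0  0  0  0  1  1  1
 z  0  0  0  0  1  1  1
 x  0  0  0  0  1  1  2
 y  0  1  1  1  1  2  2
 y  0  1  2  2  2  2  2
 z  0  1  2  2  2  2  2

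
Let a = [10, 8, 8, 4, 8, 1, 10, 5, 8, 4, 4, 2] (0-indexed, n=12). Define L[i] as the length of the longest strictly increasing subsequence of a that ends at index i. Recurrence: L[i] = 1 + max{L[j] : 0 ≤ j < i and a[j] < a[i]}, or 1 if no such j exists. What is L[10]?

   i    0    1    2    3    4    5    6    7    8    9   10   11
a[i]   10    8    8    4    8    1   10    5    8    4    4    2
L[i]    1    1    1    1    2    1    3    2    3    2    2    2

2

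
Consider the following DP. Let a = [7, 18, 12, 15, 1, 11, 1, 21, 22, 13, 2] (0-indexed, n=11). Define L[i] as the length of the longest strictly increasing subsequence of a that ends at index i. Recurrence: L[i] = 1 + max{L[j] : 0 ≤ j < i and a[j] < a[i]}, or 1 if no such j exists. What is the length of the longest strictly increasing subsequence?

5

   i    0    1    2    3    4    5    6    7    8    9   10
a[i]    7   18   12   15    1   11    1   21   22   13    2
L[i]    1    2    2    3    1    2    1    4    5    3    2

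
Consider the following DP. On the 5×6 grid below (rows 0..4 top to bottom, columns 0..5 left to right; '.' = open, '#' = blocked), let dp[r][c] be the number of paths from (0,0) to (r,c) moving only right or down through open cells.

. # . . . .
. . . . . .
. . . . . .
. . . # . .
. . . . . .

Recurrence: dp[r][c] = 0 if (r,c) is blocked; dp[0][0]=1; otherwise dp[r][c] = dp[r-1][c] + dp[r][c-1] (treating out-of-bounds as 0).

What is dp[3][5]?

11

r\c   0   1   2   3   4   5
  0   1   0   0   0   0   0
  1   1   1   1   1   1   1
  2   1   2   3   4   5   6
  3   1   3   6   0   5  11
  4   1   4  10  10  15  26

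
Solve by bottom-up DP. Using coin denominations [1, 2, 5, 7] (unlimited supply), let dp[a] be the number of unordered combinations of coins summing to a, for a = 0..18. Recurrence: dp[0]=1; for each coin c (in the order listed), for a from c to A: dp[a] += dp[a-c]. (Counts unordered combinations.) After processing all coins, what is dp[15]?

26

after  coin     0     1     2     3     4     5     6     7     8     9    10    11    12    13    14    15    16    17    18
          1     1     1     1     1     1     1     1     1     1     1     1     1     1     1     1     1     1     1     1
          2     1     1     2     2     3     3     4     4     5     5     6     6     7     7     8     8     9     9    10
          5     1     1     2     2     3     4     5     6     7     8    10    11    13    14    16    18    20    22    24
          7     1     1     2     2     3     4     5     7     8    10    12    14    17    19    23    26    30    34    38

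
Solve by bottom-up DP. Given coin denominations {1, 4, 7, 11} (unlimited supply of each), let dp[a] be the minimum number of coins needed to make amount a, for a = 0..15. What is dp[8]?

2

 a  0  1  2  3  4  5  6  7  8  9 10 11 12 13 14 15
dp  0  1  2  3  1  2  3  1  2  3  4  1  2  3  2  2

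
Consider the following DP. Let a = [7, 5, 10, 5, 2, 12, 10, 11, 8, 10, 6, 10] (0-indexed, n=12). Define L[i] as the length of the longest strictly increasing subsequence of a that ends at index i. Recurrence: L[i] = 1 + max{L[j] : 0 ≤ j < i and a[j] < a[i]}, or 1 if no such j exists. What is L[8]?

2

   i    0    1    2    3    4    5    6    7    8    9   10   11
a[i]    7    5   10    5    2   12   10   11    8   10    6   10
L[i]    1    1    2    1    1    3    2    3    2    3    2    3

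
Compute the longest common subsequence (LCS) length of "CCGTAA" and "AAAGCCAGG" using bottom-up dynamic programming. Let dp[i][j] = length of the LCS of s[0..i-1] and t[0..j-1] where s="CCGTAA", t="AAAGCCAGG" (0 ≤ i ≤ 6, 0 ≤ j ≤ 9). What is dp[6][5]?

   ''  A  A  A  G  C  C  A  G  G
''  0  0  0  0  0  0  0  0  0  0
 C  0  0  0  0  0  1  1  1  1  1
 C  0  0  0  0  0  1  2  2  2  2
 G  0  0  0  0  1  1  2  2  3  3
 T  0  0  0  0  1  1  2  2  3  3
 A  0  1  1  1  1  1  2  3  3  3
 A  0  1  2  2  2  2  2  3  3  3

2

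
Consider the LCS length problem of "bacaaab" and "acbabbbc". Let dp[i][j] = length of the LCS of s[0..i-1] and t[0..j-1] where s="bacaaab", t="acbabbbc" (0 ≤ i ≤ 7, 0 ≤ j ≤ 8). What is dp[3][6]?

   ''  a  c  b  a  b  b  b  c
''  0  0  0  0  0  0  0  0  0
 b  0  0  0  1  1  1  1  1  1
 a  0  1  1  1  2  2  2  2  2
 c  0  1  2  2  2  2  2  2  3
 a  0  1  2  2  3  3  3  3  3
 a  0  1  2  2  3  3  3  3  3
 a  0  1  2  2  3  3  3  3  3
 b  0  1  2  3  3  4  4  4  4

2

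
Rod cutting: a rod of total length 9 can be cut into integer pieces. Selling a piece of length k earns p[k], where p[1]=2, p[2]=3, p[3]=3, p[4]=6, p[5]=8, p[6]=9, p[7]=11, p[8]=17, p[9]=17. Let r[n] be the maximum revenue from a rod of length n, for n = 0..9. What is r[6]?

   n    0    1    2    3    4    5    6    7    8    9
r[n]    0    2    4    6    8   10   12   14   17   19

12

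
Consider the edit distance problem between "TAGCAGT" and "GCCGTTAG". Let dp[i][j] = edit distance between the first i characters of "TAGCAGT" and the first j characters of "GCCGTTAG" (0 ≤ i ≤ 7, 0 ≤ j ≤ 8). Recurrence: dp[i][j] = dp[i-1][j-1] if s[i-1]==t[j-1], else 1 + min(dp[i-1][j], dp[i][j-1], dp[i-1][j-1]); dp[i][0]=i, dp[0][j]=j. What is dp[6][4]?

   ''  G  C  C  G  T  T  A  G
''  0  1  2  3  4  5  6  7  8
 T  1  1  2  3  4  4  5  6  7
 A  2  2  2  3  4  5  5  5  6
 G  3  2  3  3  3  4  5  6  5
 C  4  3  2  3  4  4  5  6  6
 A  5  4  3  3  4  5  5  5  6
 G  6  5  4  4  3  4  5  6  5
 T  7  6  5  5  4  3  4  5  6

3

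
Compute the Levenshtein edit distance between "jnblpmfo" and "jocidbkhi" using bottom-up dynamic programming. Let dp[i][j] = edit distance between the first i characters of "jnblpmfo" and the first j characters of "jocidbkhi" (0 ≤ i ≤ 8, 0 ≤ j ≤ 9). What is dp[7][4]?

   ''  j  o  c  i  d  b  k  h  i
''  0  1  2  3  4  5  6  7  8  9
 j  1  0  1  2  3  4  5  6  7  8
 n  2  1  1  2  3  4  5  6  7  8
 b  3  2  2  2  3  4  4  5  6  7
 l  4  3  3  3  3  4  5  5  6  7
 p  5  4  4  4  4  4  5  6  6  7
 m  6  5  5  5  5  5  5  6  7  7
 f  7  6  6  6  6  6  6  6  7  8
 o  8  7  6  7  7  7  7  7  7  8

6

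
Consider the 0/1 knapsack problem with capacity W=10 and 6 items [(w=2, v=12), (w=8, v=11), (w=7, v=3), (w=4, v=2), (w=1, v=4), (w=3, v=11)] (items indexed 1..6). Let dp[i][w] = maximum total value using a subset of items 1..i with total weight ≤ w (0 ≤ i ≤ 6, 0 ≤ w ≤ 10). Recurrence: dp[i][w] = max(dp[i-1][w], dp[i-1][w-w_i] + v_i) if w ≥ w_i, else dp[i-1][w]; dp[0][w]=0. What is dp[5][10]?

i\w   0   1   2   3   4   5   6   7   8   9  10
  0   0   0   0   0   0   0   0   0   0   0   0
  1   0   0  12  12  12  12  12  12  12  12  12
  2   0   0  12  12  12  12  12  12  12  12  23
  3   0   0  12  12  12  12  12  12  12  15  23
  4   0   0  12  12  12  12  14  14  14  15  23
  5   0   4  12  16  16  16  16  18  18  18  23
  6   0   4  12  16  16  23  27  27  27  27  29

23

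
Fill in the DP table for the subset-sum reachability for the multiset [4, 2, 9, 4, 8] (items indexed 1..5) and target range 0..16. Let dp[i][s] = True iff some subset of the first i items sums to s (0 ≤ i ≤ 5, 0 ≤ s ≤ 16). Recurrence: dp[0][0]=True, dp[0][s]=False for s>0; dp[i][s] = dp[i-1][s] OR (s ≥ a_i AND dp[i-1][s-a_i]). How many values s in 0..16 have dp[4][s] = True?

10

i\s   0   1   2   3   4   5   6   7   8   9  10  11  12  13  14  15  16
  0   T   F   F   F   F   F   F   F   F   F   F   F   F   F   F   F   F
  1   T   F   F   F   T   F   F   F   F   F   F   F   F   F   F   F   F
  2   T   F   T   F   T   F   T   F   F   F   F   F   F   F   F   F   F
  3   T   F   T   F   T   F   T   F   F   T   F   T   F   T   F   T   F
  4   T   F   T   F   T   F   T   F   T   T   T   T   F   T   F   T   F
  5   T   F   T   F   T   F   T   F   T   T   T   T   T   T   T   T   T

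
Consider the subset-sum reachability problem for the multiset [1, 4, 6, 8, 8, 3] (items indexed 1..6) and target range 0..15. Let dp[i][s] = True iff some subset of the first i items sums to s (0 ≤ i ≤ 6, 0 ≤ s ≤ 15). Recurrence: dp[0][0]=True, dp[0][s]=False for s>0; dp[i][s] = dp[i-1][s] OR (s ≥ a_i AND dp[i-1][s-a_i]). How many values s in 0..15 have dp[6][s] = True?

15

i\s   0   1   2   3   4   5   6   7   8   9  10  11  12  13  14  15
  0   T   F   F   F   F   F   F   F   F   F   F   F   F   F   F   F
  1   T   T   F   F   F   F   F   F   F   F   F   F   F   F   F   F
  2   T   T   F   F   T   T   F   F   F   F   F   F   F   F   F   F
  3   T   T   F   F   T   T   T   T   F   F   T   T   F   F   F   F
  4   T   T   F   F   T   T   T   T   T   T   T   T   T   T   T   T
  5   T   T   F   F   T   T   T   T   T   T   T   T   T   T   T   T
  6   T   T   F   T   T   T   T   T   T   T   T   T   T   T   T   T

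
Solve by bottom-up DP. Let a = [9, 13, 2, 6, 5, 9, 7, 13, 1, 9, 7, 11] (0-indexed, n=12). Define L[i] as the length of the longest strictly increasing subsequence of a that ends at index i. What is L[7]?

   i    0    1    2    3    4    5    6    7    8    9   10   11
a[i]    9   13    2    6    5    9    7   13    1    9    7   11
L[i]    1    2    1    2    2    3    3    4    1    4    3    5

4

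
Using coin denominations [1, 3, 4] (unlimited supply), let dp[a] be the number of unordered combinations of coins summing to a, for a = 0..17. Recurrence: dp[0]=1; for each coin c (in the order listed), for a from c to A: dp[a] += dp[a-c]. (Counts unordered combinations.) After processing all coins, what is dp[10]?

8

after  coin     0     1     2     3     4     5     6     7     8     9    10    11    12    13    14    15    16    17
          1     1     1     1     1     1     1     1     1     1     1     1     1     1     1     1     1     1     1
          3     1     1     1     2     2     2     3     3     3     4     4     4     5     5     5     6     6     6
          4     1     1     1     2     3     3     4     5     6     7     8     9    11    12    13    15    17    18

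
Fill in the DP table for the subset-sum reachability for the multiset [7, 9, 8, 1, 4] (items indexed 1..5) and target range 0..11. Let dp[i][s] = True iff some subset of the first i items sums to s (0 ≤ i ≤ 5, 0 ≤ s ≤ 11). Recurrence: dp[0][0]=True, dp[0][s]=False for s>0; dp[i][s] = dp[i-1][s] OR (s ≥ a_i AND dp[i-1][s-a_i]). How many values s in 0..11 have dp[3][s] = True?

4

i\s   0   1   2   3   4   5   6   7   8   9  10  11
  0   T   F   F   F   F   F   F   F   F   F   F   F
  1   T   F   F   F   F   F   F   T   F   F   F   F
  2   T   F   F   F   F   F   F   T   F   T   F   F
  3   T   F   F   F   F   F   F   T   T   T   F   F
  4   T   T   F   F   F   F   F   T   T   T   T   F
  5   T   T   F   F   T   T   F   T   T   T   T   T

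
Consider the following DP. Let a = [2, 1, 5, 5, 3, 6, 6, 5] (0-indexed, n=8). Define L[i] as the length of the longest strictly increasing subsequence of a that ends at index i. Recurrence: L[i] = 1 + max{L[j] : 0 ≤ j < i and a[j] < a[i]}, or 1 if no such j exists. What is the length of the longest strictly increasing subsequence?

   i    0    1    2    3    4    5    6    7
a[i]    2    1    5    5    3    6    6    5
L[i]    1    1    2    2    2    3    3    3

3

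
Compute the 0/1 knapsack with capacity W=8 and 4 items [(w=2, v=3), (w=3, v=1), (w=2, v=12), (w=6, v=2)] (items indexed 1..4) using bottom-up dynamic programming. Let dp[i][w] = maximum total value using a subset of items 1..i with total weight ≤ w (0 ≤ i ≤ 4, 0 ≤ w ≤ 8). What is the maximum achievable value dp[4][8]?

16

i\w   0   1   2   3   4   5   6   7   8
  0   0   0   0   0   0   0   0   0   0
  1   0   0   3   3   3   3   3   3   3
  2   0   0   3   3   3   4   4   4   4
  3   0   0  12  12  15  15  15  16  16
  4   0   0  12  12  15  15  15  16  16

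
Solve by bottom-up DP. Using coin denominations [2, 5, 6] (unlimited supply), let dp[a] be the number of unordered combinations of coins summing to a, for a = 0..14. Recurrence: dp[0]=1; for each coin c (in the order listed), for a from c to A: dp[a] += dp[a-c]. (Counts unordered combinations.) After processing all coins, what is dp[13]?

after  coin     0     1     2     3     4     5     6     7     8     9    10    11    12    13    14
          2     1     0     1     0     1     0     1     0     1     0     1     0     1     0     1
          5     1     0     1     0     1     1     1     1     1     1     2     1     2     1     2
          6     1     0     1     0     1     1     2     1     2     1     3     2     4     2     4

2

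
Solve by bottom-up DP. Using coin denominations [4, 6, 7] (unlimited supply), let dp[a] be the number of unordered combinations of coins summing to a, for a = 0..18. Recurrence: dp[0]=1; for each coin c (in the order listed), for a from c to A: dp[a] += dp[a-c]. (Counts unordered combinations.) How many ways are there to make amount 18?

3

after  coin     0     1     2     3     4     5     6     7     8     9    10    11    12    13    14    15    16    17    18
          4     1     0     0     0     1     0     0     0     1     0     0     0     1     0     0     0     1     0     0
          6     1     0     0     0     1     0     1     0     1     0     1     0     2     0     1     0     2     0     2
          7     1     0     0     0     1     0     1     1     1     0     1     1     2     1     2     1     2     1     3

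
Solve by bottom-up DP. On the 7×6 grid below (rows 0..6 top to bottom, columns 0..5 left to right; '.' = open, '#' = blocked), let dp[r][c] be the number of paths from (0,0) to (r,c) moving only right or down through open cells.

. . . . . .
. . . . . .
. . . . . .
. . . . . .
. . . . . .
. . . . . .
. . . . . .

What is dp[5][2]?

21

r\c   0   1   2   3   4   5
  0   1   1   1   1   1   1
  1   1   2   3   4   5   6
  2   1   3   6  10  15  21
  3   1   4  10  20  35  56
  4   1   5  15  35  70 126
  5   1   6  21  56 126 252
  6   1   7  28  84 210 462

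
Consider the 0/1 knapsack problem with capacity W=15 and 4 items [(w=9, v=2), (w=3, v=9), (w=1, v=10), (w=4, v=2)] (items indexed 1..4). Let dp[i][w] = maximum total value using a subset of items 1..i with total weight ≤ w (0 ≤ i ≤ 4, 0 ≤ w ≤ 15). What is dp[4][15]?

21

i\w   0   1   2   3   4   5   6   7   8   9  10  11  12  13  14  15
  0   0   0   0   0   0   0   0   0   0   0   0   0   0   0   0   0
  1   0   0   0   0   0   0   0   0   0   2   2   2   2   2   2   2
  2   0   0   0   9   9   9   9   9   9   9   9   9  11  11  11  11
  3   0  10  10  10  19  19  19  19  19  19  19  19  19  21  21  21
  4   0  10  10  10  19  19  19  19  21  21  21  21  21  21  21  21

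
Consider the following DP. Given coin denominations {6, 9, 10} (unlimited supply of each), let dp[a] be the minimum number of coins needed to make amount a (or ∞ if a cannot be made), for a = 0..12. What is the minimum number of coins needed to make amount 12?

2

 a  0  1  2  3  4  5  6  7  8  9 10 11 12
dp  0  -  -  -  -  -  1  -  -  1  1  -  2
(- denotes ∞ / unreachable)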